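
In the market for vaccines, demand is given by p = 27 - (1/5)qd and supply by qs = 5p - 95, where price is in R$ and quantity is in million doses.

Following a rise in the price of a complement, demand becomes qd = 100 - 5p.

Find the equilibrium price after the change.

19.5

Solve the original market: 135 - 5p = 5p - 95, hence p = 23 and q = 20.
After the shift, demand is qd = 100 - 5p and supply is qs = 5p - 95.
Equate the new curves: 100 - 5p = 5p - 95, giving 195 = 10p, p = 19.5, q = 2.5.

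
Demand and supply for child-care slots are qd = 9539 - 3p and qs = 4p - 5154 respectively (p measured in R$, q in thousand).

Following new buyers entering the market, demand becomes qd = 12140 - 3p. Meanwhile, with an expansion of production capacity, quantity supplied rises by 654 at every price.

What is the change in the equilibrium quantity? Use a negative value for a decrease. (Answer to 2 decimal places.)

+1766.57

Original equilibrium: 9539 - 3p = 4p - 5154 gives 14693 = 7p, so p = 2099 and q = 3242.
The new curves are qd = 12140 - 3p (demand) and qs = 4p - 4500 (supply).
New equilibrium: 12140 - 3p = 4p - 4500 ⇒ 16640 = 7p ⇒ p = 16640/7 ≈ 2377.1429, q = 35060/7 ≈ 5008.5714.
Δq = 5008.5714 − 3242 = +1766.57.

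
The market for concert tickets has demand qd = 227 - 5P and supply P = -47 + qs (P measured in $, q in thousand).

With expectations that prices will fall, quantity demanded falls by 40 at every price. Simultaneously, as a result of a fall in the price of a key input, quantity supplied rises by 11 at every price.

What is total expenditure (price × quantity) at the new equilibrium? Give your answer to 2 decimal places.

Before the shock: 227 - 5P = P + 47 ⇒ 180 = 6P ⇒ P = 30, q = 77.
With the change applied: demand qd = 187 - 5P, supply qs = P + 58.
New equilibrium: 187 - 5P = P + 58 ⇒ 129 = 6P ⇒ P = 21.5, q = 79.5.
New expenditure = 21.5 × 79.5 = 1709.25.

1709.25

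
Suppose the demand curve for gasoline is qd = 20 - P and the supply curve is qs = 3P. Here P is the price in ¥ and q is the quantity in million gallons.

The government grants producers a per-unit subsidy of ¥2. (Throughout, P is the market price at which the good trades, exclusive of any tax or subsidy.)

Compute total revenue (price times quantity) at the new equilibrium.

57.75

Before the shock: 20 - P = 3P ⇒ 20 = 4P ⇒ P = 5, q = 15.
Since sellers receive the price plus the subsidy, the effective supply curve becomes qs = 3P + 6.
New equilibrium: 20 - P = 3P + 6 ⇒ 14 = 4P ⇒ P = 3.5, q = 16.5.
New expenditure = 3.5 × 16.5 = 57.75.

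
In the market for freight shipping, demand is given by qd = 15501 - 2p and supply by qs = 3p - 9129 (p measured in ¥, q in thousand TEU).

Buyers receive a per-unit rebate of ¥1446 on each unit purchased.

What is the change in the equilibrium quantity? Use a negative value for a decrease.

+1735.2

Initially, 15501 - 2p = 3p - 9129, so 24630 = 5p and p = 4926, q = 5649.
Since buyers' out-of-pocket price is the market price minus the rebate, the effective demand curve becomes qd = 18393 - 2p.
Clearing the new market: 18393 - 2p = 3p - 9129, so p = 5504.4 and q = 7384.2.
Δq = 7384.2 − 5649 = +1735.2.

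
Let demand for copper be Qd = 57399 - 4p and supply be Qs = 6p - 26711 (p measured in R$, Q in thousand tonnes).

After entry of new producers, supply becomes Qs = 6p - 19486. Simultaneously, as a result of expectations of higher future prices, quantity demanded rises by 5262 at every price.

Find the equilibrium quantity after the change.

Initially, 57399 - 4p = 6p - 26711, so 84110 = 10p and p = 8411, Q = 23755.
The shock moves the curves to Qd = 62661 - 4p and Qs = 6p - 19486.
Clearing the new market: 62661 - 4p = 6p - 19486, so p = 8214.7 and Q = 29802.2.

29802.2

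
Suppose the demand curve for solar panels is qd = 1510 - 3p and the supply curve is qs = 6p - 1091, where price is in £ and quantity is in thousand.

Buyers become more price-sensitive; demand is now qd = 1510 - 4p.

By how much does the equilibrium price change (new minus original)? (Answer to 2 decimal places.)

Original equilibrium: 1510 - 3p = 6p - 1091 gives 2601 = 9p, so p = 289 and q = 643.
The new curves are qd = 1510 - 4p (demand) and qs = 6p - 1091 (supply).
Setting them equal: 1510 - 4p = 6p - 1091 → 2601 = 10p, so p = 260.1 and q = 469.6.
Δp = 260.1 − 289 = -28.90.

-28.90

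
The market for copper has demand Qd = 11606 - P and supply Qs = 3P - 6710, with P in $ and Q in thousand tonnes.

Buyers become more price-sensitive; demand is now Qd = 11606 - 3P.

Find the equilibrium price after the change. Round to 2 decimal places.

3052.67

Original equilibrium: 11606 - P = 3P - 6710 gives 18316 = 4P, so P = 4579 and Q = 7027.
The shock moves the curves to Qd = 11606 - 3P and Qs = 3P - 6710.
Equate the new curves: 11606 - 3P = 3P - 6710, giving 18316 = 6P, P = 9158/3 ≈ 3052.6667, Q = 2448.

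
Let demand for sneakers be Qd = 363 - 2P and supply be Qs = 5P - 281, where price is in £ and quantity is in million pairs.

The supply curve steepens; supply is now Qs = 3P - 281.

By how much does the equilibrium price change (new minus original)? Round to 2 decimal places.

Solve the original market: 363 - 2P = 5P - 281, hence P = 92 and Q = 179.
The new curves are Qd = 363 - 2P (demand) and Qs = 3P - 281 (supply).
Setting them equal: 363 - 2P = 3P - 281 → 644 = 5P, so P = 128.8 and Q = 105.4.
ΔP = 128.8 − 92 = +36.80.

+36.80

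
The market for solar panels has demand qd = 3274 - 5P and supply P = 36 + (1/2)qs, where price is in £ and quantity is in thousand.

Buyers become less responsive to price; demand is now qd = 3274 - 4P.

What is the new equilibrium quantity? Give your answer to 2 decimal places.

Initially, 3274 - 5P = 2P - 72, so 3346 = 7P and P = 478, q = 884.
With the change applied: demand qd = 3274 - 4P, supply qs = 2P - 72.
Equate the new curves: 3274 - 4P = 2P - 72, giving 3346 = 6P, P = 1673/3 ≈ 557.6667, q = 3130/3 ≈ 1043.3333.

1043.33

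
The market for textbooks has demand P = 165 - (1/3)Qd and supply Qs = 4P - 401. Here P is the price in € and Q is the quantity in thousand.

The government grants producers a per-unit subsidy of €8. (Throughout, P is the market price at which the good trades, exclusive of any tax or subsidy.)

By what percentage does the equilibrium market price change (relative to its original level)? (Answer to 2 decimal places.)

Original equilibrium: 495 - 3P = 4P - 401 gives 896 = 7P, so P = 128 and Q = 111.
Since sellers receive the price plus the subsidy, the effective supply curve becomes Qs = 4P - 369.
Setting them equal: 495 - 3P = 4P - 369 → 864 = 7P, so P = 864/7 ≈ 123.4286 and Q = 873/7 ≈ 124.7143.
%ΔP = (123.4286 − 128) / 128 × 100 = -3.57%.

-3.57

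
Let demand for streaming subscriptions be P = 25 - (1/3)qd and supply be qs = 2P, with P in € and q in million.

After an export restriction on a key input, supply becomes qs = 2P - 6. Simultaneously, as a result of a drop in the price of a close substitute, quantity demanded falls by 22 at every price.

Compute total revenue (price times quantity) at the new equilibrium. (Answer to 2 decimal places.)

Original equilibrium: 75 - 3P = 2P gives 75 = 5P, so P = 15 and q = 30.
The new curves are qd = 53 - 3P (demand) and qs = 2P - 6 (supply).
Equate the new curves: 53 - 3P = 2P - 6, giving 59 = 5P, P = 11.8, q = 17.6.
New expenditure = 11.8 × 17.6 = 207.68.

207.68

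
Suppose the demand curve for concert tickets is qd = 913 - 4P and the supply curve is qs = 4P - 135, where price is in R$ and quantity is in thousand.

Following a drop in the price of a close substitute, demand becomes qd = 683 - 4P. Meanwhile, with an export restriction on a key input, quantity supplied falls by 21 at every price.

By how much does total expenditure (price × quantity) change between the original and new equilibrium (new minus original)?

-23324.4375

Initially, 913 - 4P = 4P - 135, so 1048 = 8P and P = 131, q = 389.
After the shift, demand is qd = 683 - 4P and supply is qs = 4P - 156.
Equate the new curves: 683 - 4P = 4P - 156, giving 839 = 8P, P = 104.875, q = 263.5.
Expenditure moves from 131×389 = 50959 to 104.875×263.5 = 27634.5625; change = -23324.4375.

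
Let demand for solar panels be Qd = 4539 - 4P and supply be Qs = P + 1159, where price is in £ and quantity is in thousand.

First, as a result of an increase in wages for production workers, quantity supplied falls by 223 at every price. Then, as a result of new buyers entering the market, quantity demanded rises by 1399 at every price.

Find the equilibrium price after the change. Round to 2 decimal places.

1000.40

Original equilibrium: 4539 - 4P = P + 1159 gives 3380 = 5P, so P = 676 and Q = 1835.
With the change applied: demand Qd = 5938 - 4P, supply Qs = P + 936.
New equilibrium: 5938 - 4P = P + 936 ⇒ 5002 = 5P ⇒ P = 1000.4, Q = 1936.4.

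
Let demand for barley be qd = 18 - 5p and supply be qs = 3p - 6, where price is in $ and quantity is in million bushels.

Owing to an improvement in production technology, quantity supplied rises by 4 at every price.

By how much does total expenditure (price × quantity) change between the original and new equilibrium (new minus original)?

Before the shock: 18 - 5p = 3p - 6 ⇒ 24 = 8p ⇒ p = 3, q = 3.
The shock moves the curves to qd = 18 - 5p and qs = 3p - 2.
New equilibrium: 18 - 5p = 3p - 2 ⇒ 20 = 8p ⇒ p = 2.5, q = 5.5.
Expenditure moves from 3×3 = 9 to 2.5×5.5 = 13.75; change = +4.75.

+4.75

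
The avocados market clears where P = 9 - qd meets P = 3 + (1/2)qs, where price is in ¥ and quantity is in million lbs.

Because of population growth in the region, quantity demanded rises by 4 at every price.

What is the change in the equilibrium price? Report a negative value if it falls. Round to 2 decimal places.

Solve the original market: 9 - P = 2P - 6, hence P = 5 and q = 4.
After the shift, demand is qd = 13 - P and supply is qs = 2P - 6.
Setting them equal: 13 - P = 2P - 6 → 19 = 3P, so P = 19/3 ≈ 6.3333 and q = 20/3 ≈ 6.6667.
ΔP = 6.3333 − 5 = +1.33.

+1.33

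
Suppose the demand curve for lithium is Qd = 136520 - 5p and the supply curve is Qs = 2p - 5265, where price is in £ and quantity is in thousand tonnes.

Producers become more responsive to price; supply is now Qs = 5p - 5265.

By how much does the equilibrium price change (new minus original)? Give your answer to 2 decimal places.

-6076.50

Original equilibrium: 136520 - 5p = 2p - 5265 gives 141785 = 7p, so p = 20255 and Q = 35245.
After the shift, demand is Qd = 136520 - 5p and supply is Qs = 5p - 5265.
New equilibrium: 136520 - 5p = 5p - 5265 ⇒ 141785 = 10p ⇒ p = 14178.5, Q = 65627.5.
Δp = 14178.5 − 20255 = -6076.50.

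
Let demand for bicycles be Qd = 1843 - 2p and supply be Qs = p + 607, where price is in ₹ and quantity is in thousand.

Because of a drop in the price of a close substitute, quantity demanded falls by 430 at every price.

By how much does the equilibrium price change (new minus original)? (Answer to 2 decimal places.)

-143.33

Original equilibrium: 1843 - 2p = p + 607 gives 1236 = 3p, so p = 412 and Q = 1019.
With the change applied: demand Qd = 1413 - 2p, supply Qs = p + 607.
Setting them equal: 1413 - 2p = p + 607 → 806 = 3p, so p = 806/3 ≈ 268.6667 and Q = 2627/3 ≈ 875.6667.
Δp = 268.6667 − 412 = -143.33.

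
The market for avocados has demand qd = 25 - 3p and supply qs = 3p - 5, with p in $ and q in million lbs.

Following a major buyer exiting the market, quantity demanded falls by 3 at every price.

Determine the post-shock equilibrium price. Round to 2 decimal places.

4.50

Original equilibrium: 25 - 3p = 3p - 5 gives 30 = 6p, so p = 5 and q = 10.
With the change applied: demand qd = 22 - 3p, supply qs = 3p - 5.
Setting them equal: 22 - 3p = 3p - 5 → 27 = 6p, so p = 4.5 and q = 8.5.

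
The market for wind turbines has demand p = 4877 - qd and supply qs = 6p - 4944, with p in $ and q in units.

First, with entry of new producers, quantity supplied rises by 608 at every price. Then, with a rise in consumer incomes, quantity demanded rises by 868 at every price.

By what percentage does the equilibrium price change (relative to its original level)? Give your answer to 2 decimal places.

+2.65

Solve the original market: 4877 - p = 6p - 4944, hence p = 1403 and q = 3474.
The new curves are qd = 5745 - p (demand) and qs = 6p - 4336 (supply).
Equate the new curves: 5745 - p = 6p - 4336, giving 10081 = 7p, p = 10081/7 ≈ 1440.1429, q = 30134/7 ≈ 4304.8571.
%Δp = (1440.1429 − 1403) / 1403 × 100 = +2.65%.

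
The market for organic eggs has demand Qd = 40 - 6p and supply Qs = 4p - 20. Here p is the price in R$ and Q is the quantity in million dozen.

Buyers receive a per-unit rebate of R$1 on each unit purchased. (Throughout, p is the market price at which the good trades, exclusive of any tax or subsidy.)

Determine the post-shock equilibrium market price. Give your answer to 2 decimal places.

6.60

Before the shock: 40 - 6p = 4p - 20 ⇒ 60 = 10p ⇒ p = 6, Q = 4.
Since buyers' out-of-pocket price is the market price minus the rebate, the effective demand curve becomes Qd = 46 - 6p.
Setting them equal: 46 - 6p = 4p - 20 → 66 = 10p, so p = 6.6 and Q = 6.4.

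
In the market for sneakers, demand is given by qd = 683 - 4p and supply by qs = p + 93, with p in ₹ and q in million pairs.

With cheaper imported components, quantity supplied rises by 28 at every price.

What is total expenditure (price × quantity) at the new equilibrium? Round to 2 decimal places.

Before the shock: 683 - 4p = p + 93 ⇒ 590 = 5p ⇒ p = 118, q = 211.
After the shift, demand is qd = 683 - 4p and supply is qs = p + 121.
New equilibrium: 683 - 4p = p + 121 ⇒ 562 = 5p ⇒ p = 112.4, q = 233.4.
New expenditure = 112.4 × 233.4 = 26234.16.

26234.16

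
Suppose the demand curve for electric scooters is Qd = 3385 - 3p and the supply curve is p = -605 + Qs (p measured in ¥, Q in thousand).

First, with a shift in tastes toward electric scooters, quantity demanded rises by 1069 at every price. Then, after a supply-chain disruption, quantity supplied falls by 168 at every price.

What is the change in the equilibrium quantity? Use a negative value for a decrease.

+141.25

Initially, 3385 - 3p = p + 605, so 2780 = 4p and p = 695, Q = 1300.
After the shift, demand is Qd = 4454 - 3p and supply is Qs = p + 437.
Equate the new curves: 4454 - 3p = p + 437, giving 4017 = 4p, p = 1004.25, Q = 1441.25.
ΔQ = 1441.25 − 1300 = +141.25.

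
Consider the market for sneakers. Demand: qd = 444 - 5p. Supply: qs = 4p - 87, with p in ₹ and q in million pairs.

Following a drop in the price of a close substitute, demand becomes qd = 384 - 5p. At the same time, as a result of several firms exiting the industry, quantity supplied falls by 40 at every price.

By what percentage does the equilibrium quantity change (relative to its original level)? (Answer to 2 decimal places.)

Solve the original market: 444 - 5p = 4p - 87, hence p = 59 and q = 149.
The new curves are qd = 384 - 5p (demand) and qs = 4p - 127 (supply).
Setting them equal: 384 - 5p = 4p - 127 → 511 = 9p, so p = 511/9 ≈ 56.7778 and q = 901/9 ≈ 100.1111.
%Δq = (100.1111 − 149) / 149 × 100 = -32.81%.

-32.81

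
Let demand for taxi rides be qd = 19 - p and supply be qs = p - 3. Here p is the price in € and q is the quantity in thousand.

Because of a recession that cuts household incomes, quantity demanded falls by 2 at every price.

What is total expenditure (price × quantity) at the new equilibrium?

Original equilibrium: 19 - p = p - 3 gives 22 = 2p, so p = 11 and q = 8.
The shock moves the curves to qd = 17 - p and qs = p - 3.
Setting them equal: 17 - p = p - 3 → 20 = 2p, so p = 10 and q = 7.
New expenditure = 10 × 7 = 70.

70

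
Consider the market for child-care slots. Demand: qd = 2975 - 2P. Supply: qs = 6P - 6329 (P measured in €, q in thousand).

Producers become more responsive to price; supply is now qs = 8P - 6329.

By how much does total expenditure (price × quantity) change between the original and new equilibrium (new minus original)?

+281864.68

Solve the original market: 2975 - 2P = 6P - 6329, hence P = 1163 and q = 649.
The shock moves the curves to qd = 2975 - 2P and qs = 8P - 6329.
New equilibrium: 2975 - 2P = 8P - 6329 ⇒ 9304 = 10P ⇒ P = 930.4, q = 1114.2.
Expenditure moves from 1163×649 = 754787 to 930.4×1114.2 = 1036651.68; change = +281864.68.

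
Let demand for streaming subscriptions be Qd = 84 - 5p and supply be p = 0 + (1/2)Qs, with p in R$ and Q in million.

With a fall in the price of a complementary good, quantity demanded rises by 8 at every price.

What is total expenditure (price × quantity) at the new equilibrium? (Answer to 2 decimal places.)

Solve the original market: 84 - 5p = 2p, hence p = 12 and Q = 24.
The new curves are Qd = 92 - 5p (demand) and Qs = 2p (supply).
Equate the new curves: 92 - 5p = 2p, giving 92 = 7p, p = 92/7 ≈ 13.1429, Q = 184/7 ≈ 26.2857.
New expenditure = 13.1429 × 26.2857 = 345.47.

345.47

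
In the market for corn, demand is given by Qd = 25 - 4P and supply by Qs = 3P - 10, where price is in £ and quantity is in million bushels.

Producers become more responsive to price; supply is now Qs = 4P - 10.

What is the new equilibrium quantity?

Before the shock: 25 - 4P = 3P - 10 ⇒ 35 = 7P ⇒ P = 5, Q = 5.
With the change applied: demand Qd = 25 - 4P, supply Qs = 4P - 10.
Setting them equal: 25 - 4P = 4P - 10 → 35 = 8P, so P = 4.375 and Q = 7.5.

7.5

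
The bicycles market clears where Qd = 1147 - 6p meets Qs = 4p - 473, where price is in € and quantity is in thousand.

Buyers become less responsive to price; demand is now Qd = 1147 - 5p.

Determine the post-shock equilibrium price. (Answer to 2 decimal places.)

Initially, 1147 - 6p = 4p - 473, so 1620 = 10p and p = 162, Q = 175.
The shock moves the curves to Qd = 1147 - 5p and Qs = 4p - 473.
Setting them equal: 1147 - 5p = 4p - 473 → 1620 = 9p, so p = 180 and Q = 247.

180.00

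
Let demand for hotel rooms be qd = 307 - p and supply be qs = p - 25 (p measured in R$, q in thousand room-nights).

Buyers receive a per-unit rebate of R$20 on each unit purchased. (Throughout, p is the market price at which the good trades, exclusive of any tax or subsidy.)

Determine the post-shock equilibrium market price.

Before the shock: 307 - p = p - 25 ⇒ 332 = 2p ⇒ p = 166, q = 141.
Since buyers' out-of-pocket price is the market price minus the rebate, the effective demand curve becomes qd = 327 - p.
Equate the new curves: 327 - p = p - 25, giving 352 = 2p, p = 176, q = 151.

176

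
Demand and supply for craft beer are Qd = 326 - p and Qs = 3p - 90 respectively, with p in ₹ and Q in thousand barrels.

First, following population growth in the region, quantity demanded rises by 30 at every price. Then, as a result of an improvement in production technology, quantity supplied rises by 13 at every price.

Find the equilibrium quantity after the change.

Initially, 326 - p = 3p - 90, so 416 = 4p and p = 104, Q = 222.
With the change applied: demand Qd = 356 - p, supply Qs = 3p - 77.
Setting them equal: 356 - p = 3p - 77 → 433 = 4p, so p = 108.25 and Q = 247.75.

247.75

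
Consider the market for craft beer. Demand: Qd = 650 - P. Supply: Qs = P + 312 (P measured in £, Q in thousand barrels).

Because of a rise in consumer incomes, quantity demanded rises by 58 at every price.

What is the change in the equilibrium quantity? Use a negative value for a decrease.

Original equilibrium: 650 - P = P + 312 gives 338 = 2P, so P = 169 and Q = 481.
The shock moves the curves to Qd = 708 - P and Qs = P + 312.
Clearing the new market: 708 - P = P + 312, so P = 198 and Q = 510.
ΔQ = 510 − 481 = +29.

+29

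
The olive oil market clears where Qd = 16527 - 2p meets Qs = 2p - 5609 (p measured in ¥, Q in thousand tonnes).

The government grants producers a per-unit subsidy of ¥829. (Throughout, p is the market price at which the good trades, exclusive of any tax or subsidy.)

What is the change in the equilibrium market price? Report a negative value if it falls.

-414.5

Initially, 16527 - 2p = 2p - 5609, so 22136 = 4p and p = 5534, Q = 5459.
Since sellers receive the price plus the subsidy, the effective supply curve becomes Qs = 2p - 3951.
New equilibrium: 16527 - 2p = 2p - 3951 ⇒ 20478 = 4p ⇒ p = 5119.5, Q = 6288.
Δp = 5119.5 − 5534 = -414.5.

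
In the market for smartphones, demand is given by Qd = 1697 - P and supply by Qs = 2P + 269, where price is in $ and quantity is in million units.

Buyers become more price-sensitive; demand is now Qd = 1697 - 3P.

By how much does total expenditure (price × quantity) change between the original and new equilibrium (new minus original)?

-341234.88

Solve the original market: 1697 - P = 2P + 269, hence P = 476 and Q = 1221.
After the shift, demand is Qd = 1697 - 3P and supply is Qs = 2P + 269.
Equate the new curves: 1697 - 3P = 2P + 269, giving 1428 = 5P, P = 285.6, Q = 840.2.
Expenditure moves from 476×1221 = 581196 to 285.6×840.2 = 239961.12; change = -341234.88.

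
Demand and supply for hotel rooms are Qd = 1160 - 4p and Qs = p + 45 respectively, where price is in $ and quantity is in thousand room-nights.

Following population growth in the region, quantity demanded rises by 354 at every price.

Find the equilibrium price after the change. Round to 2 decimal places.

293.80

Original equilibrium: 1160 - 4p = p + 45 gives 1115 = 5p, so p = 223 and Q = 268.
With the change applied: demand Qd = 1514 - 4p, supply Qs = p + 45.
New equilibrium: 1514 - 4p = p + 45 ⇒ 1469 = 5p ⇒ p = 293.8, Q = 338.8.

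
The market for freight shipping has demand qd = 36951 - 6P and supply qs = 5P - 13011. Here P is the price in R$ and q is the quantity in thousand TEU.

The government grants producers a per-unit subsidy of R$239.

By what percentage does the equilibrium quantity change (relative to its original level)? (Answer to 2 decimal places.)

+6.72

Before the shock: 36951 - 6P = 5P - 13011 ⇒ 49962 = 11P ⇒ P = 4542, q = 9699.
Since sellers receive the price plus the subsidy, the effective supply curve becomes qs = 5P - 11816.
Clearing the new market: 36951 - 6P = 5P - 11816, so P = 48767/11 ≈ 4433.3636 and q = 113859/11 ≈ 10350.8182.
%Δq = (10350.8182 − 9699) / 9699 × 100 = +6.72%.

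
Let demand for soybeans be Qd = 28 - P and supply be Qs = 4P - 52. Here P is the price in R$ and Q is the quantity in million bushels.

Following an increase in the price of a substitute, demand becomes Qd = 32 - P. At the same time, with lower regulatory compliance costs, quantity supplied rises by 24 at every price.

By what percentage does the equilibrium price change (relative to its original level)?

-25

Original equilibrium: 28 - P = 4P - 52 gives 80 = 5P, so P = 16 and Q = 12.
With the change applied: demand Qd = 32 - P, supply Qs = 4P - 28.
Clearing the new market: 32 - P = 4P - 28, so P = 12 and Q = 20.
%ΔP = (12 − 16) / 16 × 100 = -25%.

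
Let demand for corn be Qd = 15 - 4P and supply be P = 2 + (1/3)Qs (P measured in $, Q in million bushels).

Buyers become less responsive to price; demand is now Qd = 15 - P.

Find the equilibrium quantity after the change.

9.75

Original equilibrium: 15 - 4P = 3P - 6 gives 21 = 7P, so P = 3 and Q = 3.
After the shift, demand is Qd = 15 - P and supply is Qs = 3P - 6.
Setting them equal: 15 - P = 3P - 6 → 21 = 4P, so P = 5.25 and Q = 9.75.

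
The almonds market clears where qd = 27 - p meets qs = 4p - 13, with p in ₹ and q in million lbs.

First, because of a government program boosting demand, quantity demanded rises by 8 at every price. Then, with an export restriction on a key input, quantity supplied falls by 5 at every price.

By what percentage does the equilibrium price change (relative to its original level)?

+32.5

Initially, 27 - p = 4p - 13, so 40 = 5p and p = 8, q = 19.
After the shift, demand is qd = 35 - p and supply is qs = 4p - 18.
Equate the new curves: 35 - p = 4p - 18, giving 53 = 5p, p = 10.6, q = 24.4.
%Δp = (10.6 − 8) / 8 × 100 = +32.5%.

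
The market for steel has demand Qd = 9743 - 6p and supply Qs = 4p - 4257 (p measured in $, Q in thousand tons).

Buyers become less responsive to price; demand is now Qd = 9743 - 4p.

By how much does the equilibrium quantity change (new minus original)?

Before the shock: 9743 - 6p = 4p - 4257 ⇒ 14000 = 10p ⇒ p = 1400, Q = 1343.
With the change applied: demand Qd = 9743 - 4p, supply Qs = 4p - 4257.
New equilibrium: 9743 - 4p = 4p - 4257 ⇒ 14000 = 8p ⇒ p = 1750, Q = 2743.
ΔQ = 2743 − 1343 = +1400.

+1400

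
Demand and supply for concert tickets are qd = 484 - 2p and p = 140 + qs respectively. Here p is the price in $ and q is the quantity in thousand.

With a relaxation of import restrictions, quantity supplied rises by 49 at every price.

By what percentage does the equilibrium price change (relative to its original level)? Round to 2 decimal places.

-7.85

Original equilibrium: 484 - 2p = p - 140 gives 624 = 3p, so p = 208 and q = 68.
The shock moves the curves to qd = 484 - 2p and qs = p - 91.
Setting them equal: 484 - 2p = p - 91 → 575 = 3p, so p = 575/3 ≈ 191.6667 and q = 302/3 ≈ 100.6667.
%Δp = (191.6667 − 208) / 208 × 100 = -7.85%.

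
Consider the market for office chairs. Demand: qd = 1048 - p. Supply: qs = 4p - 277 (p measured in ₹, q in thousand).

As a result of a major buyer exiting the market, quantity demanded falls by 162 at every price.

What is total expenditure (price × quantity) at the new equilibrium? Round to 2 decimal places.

Before the shock: 1048 - p = 4p - 277 ⇒ 1325 = 5p ⇒ p = 265, q = 783.
The new curves are qd = 886 - p (demand) and qs = 4p - 277 (supply).
Setting them equal: 886 - p = 4p - 277 → 1163 = 5p, so p = 232.6 and q = 653.4.
New expenditure = 232.6 × 653.4 = 151980.84.

151980.84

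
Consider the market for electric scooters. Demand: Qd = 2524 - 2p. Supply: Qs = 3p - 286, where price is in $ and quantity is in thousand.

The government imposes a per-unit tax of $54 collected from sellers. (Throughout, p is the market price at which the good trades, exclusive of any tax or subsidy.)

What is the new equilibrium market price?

594.4

Initially, 2524 - 2p = 3p - 286, so 2810 = 5p and p = 562, Q = 1400.
Since sellers keep the price net of the tax, the effective supply curve becomes Qs = 3p - 448.
Clearing the new market: 2524 - 2p = 3p - 448, so p = 594.4 and Q = 1335.2.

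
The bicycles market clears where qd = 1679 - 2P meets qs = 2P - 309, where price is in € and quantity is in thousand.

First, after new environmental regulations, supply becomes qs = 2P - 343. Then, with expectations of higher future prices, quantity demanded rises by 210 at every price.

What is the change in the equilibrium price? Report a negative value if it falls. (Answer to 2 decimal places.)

Original equilibrium: 1679 - 2P = 2P - 309 gives 1988 = 4P, so P = 497 and q = 685.
With the change applied: demand qd = 1889 - 2P, supply qs = 2P - 343.
Equate the new curves: 1889 - 2P = 2P - 343, giving 2232 = 4P, P = 558, q = 773.
ΔP = 558 − 497 = +61.00.

+61.00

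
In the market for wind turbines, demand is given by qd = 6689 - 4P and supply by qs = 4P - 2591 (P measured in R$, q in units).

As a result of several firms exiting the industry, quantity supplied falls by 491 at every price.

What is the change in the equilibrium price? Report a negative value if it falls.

Solve the original market: 6689 - 4P = 4P - 2591, hence P = 1160 and q = 2049.
The new curves are qd = 6689 - 4P (demand) and qs = 4P - 3082 (supply).
Equate the new curves: 6689 - 4P = 4P - 3082, giving 9771 = 8P, P = 1221.375, q = 1803.5.
ΔP = 1221.375 − 1160 = +61.375.

+61.375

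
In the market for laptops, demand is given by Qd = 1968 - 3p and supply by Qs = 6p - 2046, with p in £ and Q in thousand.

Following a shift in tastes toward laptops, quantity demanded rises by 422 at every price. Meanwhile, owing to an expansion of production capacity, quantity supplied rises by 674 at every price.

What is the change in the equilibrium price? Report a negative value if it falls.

-28

Before the shock: 1968 - 3p = 6p - 2046 ⇒ 4014 = 9p ⇒ p = 446, Q = 630.
The shock moves the curves to Qd = 2390 - 3p and Qs = 6p - 1372.
New equilibrium: 2390 - 3p = 6p - 1372 ⇒ 3762 = 9p ⇒ p = 418, Q = 1136.
Δp = 418 − 446 = -28.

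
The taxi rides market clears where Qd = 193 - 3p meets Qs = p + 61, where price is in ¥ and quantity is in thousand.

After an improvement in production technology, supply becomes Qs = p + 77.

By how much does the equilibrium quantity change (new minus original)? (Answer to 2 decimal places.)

+12.00

Original equilibrium: 193 - 3p = p + 61 gives 132 = 4p, so p = 33 and Q = 94.
After the shift, demand is Qd = 193 - 3p and supply is Qs = p + 77.
Equate the new curves: 193 - 3p = p + 77, giving 116 = 4p, p = 29, Q = 106.
ΔQ = 106 − 94 = +12.00.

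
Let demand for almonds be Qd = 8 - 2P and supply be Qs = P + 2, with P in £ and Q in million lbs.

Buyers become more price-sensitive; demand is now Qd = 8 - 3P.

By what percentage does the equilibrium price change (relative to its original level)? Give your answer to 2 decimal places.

-25.00

Original equilibrium: 8 - 2P = P + 2 gives 6 = 3P, so P = 2 and Q = 4.
With the change applied: demand Qd = 8 - 3P, supply Qs = P + 2.
Clearing the new market: 8 - 3P = P + 2, so P = 1.5 and Q = 3.5.
%ΔP = (1.5 − 2) / 2 × 100 = -25.00%.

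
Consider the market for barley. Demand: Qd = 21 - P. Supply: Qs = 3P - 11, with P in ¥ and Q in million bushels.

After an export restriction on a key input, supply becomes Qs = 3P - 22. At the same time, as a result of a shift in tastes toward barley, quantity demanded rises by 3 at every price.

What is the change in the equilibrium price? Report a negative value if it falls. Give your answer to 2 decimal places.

+3.50

Before the shock: 21 - P = 3P - 11 ⇒ 32 = 4P ⇒ P = 8, Q = 13.
The new curves are Qd = 24 - P (demand) and Qs = 3P - 22 (supply).
Clearing the new market: 24 - P = 3P - 22, so P = 11.5 and Q = 12.5.
ΔP = 11.5 − 8 = +3.50.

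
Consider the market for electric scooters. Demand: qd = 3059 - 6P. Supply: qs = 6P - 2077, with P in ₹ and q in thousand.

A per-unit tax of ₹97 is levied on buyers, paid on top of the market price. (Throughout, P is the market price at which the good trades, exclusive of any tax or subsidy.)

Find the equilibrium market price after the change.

Initially, 3059 - 6P = 6P - 2077, so 5136 = 12P and P = 428, q = 491.
Since buyers pay the price plus the tax, the effective demand curve becomes qd = 2477 - 6P.
Equate the new curves: 2477 - 6P = 6P - 2077, giving 4554 = 12P, P = 379.5, q = 200.

379.5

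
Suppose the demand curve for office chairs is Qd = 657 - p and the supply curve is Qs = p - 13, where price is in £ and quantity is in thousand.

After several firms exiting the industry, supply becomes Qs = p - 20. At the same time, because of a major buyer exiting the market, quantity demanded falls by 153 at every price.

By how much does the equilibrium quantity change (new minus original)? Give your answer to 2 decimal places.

-80.00

Solve the original market: 657 - p = p - 13, hence p = 335 and Q = 322.
With the change applied: demand Qd = 504 - p, supply Qs = p - 20.
Setting them equal: 504 - p = p - 20 → 524 = 2p, so p = 262 and Q = 242.
ΔQ = 242 − 322 = -80.00.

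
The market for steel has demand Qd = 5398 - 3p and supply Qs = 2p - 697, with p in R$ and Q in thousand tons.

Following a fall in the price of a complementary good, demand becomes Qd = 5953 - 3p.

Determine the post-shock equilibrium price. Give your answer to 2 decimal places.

Before the shock: 5398 - 3p = 2p - 697 ⇒ 6095 = 5p ⇒ p = 1219, Q = 1741.
After the shift, demand is Qd = 5953 - 3p and supply is Qs = 2p - 697.
Clearing the new market: 5953 - 3p = 2p - 697, so p = 1330 and Q = 1963.

1330.00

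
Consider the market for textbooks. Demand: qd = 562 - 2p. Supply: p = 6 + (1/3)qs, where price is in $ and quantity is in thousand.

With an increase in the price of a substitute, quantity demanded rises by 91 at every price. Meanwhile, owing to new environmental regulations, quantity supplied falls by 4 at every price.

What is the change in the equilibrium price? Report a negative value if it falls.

Initially, 562 - 2p = 3p - 18, so 580 = 5p and p = 116, q = 330.
After the shift, demand is qd = 653 - 2p and supply is qs = 3p - 22.
Setting them equal: 653 - 2p = 3p - 22 → 675 = 5p, so p = 135 and q = 383.
Δp = 135 − 116 = +19.

+19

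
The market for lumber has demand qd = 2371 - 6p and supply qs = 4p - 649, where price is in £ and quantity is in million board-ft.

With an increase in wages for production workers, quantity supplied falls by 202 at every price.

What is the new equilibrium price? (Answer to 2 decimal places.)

Initially, 2371 - 6p = 4p - 649, so 3020 = 10p and p = 302, q = 559.
With the change applied: demand qd = 2371 - 6p, supply qs = 4p - 851.
New equilibrium: 2371 - 6p = 4p - 851 ⇒ 3222 = 10p ⇒ p = 322.2, q = 437.8.

322.20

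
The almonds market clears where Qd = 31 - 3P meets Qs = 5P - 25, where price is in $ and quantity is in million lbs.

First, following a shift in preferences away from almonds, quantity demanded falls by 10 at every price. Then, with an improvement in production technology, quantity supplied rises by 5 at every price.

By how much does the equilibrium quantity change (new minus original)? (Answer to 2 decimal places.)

-4.38

Solve the original market: 31 - 3P = 5P - 25, hence P = 7 and Q = 10.
The shock moves the curves to Qd = 21 - 3P and Qs = 5P - 20.
New equilibrium: 21 - 3P = 5P - 20 ⇒ 41 = 8P ⇒ P = 5.125, Q = 5.625.
ΔQ = 5.625 − 10 = -4.38.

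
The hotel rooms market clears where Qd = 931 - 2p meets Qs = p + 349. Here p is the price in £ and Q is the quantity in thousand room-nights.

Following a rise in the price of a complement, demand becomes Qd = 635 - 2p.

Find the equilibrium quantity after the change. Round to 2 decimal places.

444.33

Initially, 931 - 2p = p + 349, so 582 = 3p and p = 194, Q = 543.
With the change applied: demand Qd = 635 - 2p, supply Qs = p + 349.
Equate the new curves: 635 - 2p = p + 349, giving 286 = 3p, p = 286/3 ≈ 95.3333, Q = 1333/3 ≈ 444.3333.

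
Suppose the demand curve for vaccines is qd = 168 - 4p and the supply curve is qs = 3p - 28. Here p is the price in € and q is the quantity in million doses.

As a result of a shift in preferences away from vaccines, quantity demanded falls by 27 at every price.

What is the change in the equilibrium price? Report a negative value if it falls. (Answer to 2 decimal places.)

-3.86

Before the shock: 168 - 4p = 3p - 28 ⇒ 196 = 7p ⇒ p = 28, q = 56.
With the change applied: demand qd = 141 - 4p, supply qs = 3p - 28.
New equilibrium: 141 - 4p = 3p - 28 ⇒ 169 = 7p ⇒ p = 169/7 ≈ 24.1429, q = 311/7 ≈ 44.4286.
Δp = 24.1429 − 28 = -3.86.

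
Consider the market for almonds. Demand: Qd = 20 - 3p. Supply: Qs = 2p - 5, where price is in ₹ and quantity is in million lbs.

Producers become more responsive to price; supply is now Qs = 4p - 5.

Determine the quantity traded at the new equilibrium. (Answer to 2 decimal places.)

Before the shock: 20 - 3p = 2p - 5 ⇒ 25 = 5p ⇒ p = 5, Q = 5.
The shock moves the curves to Qd = 20 - 3p and Qs = 4p - 5.
Equate the new curves: 20 - 3p = 4p - 5, giving 25 = 7p, p = 25/7 ≈ 3.5714, Q = 65/7 ≈ 9.2857.

9.29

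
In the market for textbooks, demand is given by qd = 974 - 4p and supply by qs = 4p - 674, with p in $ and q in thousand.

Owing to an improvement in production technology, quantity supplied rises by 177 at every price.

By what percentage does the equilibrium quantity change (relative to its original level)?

Initially, 974 - 4p = 4p - 674, so 1648 = 8p and p = 206, q = 150.
The new curves are qd = 974 - 4p (demand) and qs = 4p - 497 (supply).
Equate the new curves: 974 - 4p = 4p - 497, giving 1471 = 8p, p = 183.875, q = 238.5.
%Δq = (238.5 − 150) / 150 × 100 = +59%.

+59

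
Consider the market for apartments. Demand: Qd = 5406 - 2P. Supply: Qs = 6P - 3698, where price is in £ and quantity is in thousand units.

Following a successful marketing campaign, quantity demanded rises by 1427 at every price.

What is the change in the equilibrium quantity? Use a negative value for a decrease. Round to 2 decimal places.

Solve the original market: 5406 - 2P = 6P - 3698, hence P = 1138 and Q = 3130.
The shock moves the curves to Qd = 6833 - 2P and Qs = 6P - 3698.
Equate the new curves: 6833 - 2P = 6P - 3698, giving 10531 = 8P, P = 1316.375, Q = 4200.25.
ΔQ = 4200.25 − 3130 = +1070.25.

+1070.25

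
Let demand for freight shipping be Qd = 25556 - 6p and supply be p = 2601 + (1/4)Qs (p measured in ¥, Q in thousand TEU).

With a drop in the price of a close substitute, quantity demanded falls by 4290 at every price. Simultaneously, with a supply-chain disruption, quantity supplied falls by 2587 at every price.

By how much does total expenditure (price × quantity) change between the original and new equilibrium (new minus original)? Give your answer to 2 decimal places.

-11873666.74

Initially, 25556 - 6p = 4p - 10404, so 35960 = 10p and p = 3596, Q = 3980.
The new curves are Qd = 21266 - 6p (demand) and Qs = 4p - 12991 (supply).
Equate the new curves: 21266 - 6p = 4p - 12991, giving 34257 = 10p, p = 3425.7, Q = 711.8.
Expenditure moves from 3596×3980 = 14312080 to 3425.7×711.8 = 2438413.26; change = -11873666.74.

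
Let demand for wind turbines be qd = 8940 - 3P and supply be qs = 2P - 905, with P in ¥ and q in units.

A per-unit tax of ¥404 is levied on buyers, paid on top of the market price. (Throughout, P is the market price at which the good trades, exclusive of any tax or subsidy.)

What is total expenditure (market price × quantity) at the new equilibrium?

4399722.12

Before the shock: 8940 - 3P = 2P - 905 ⇒ 9845 = 5P ⇒ P = 1969, q = 3033.
Since buyers pay the price plus the tax, the effective demand curve becomes qd = 7728 - 3P.
New equilibrium: 7728 - 3P = 2P - 905 ⇒ 8633 = 5P ⇒ P = 1726.6, q = 2548.2.
New expenditure = 1726.6 × 2548.2 = 4399722.12.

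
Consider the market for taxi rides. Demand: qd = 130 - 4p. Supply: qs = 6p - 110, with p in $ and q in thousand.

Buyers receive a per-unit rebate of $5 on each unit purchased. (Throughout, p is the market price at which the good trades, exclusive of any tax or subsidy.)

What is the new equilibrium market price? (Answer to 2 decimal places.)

26.00

Solve the original market: 130 - 4p = 6p - 110, hence p = 24 and q = 34.
Since buyers' out-of-pocket price is the market price minus the rebate, the effective demand curve becomes qd = 150 - 4p.
New equilibrium: 150 - 4p = 6p - 110 ⇒ 260 = 10p ⇒ p = 26, q = 46.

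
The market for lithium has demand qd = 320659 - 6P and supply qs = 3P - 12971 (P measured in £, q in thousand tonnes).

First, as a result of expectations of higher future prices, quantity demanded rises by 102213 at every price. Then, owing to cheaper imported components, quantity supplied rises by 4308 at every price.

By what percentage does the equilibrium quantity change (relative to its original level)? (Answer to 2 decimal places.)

Solve the original market: 320659 - 6P = 3P - 12971, hence P = 37070 and q = 98239.
After the shift, demand is qd = 422872 - 6P and supply is qs = 3P - 8663.
Equate the new curves: 422872 - 6P = 3P - 8663, giving 431535 = 9P, P = 143845/3 ≈ 47948.3333, q = 135182.
%Δq = (135182 − 98239) / 98239 × 100 = +37.61%.

+37.61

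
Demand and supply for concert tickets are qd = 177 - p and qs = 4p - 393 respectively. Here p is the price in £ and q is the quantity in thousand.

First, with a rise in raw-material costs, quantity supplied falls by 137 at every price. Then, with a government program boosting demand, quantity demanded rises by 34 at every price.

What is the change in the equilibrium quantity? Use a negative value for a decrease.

Solve the original market: 177 - p = 4p - 393, hence p = 114 and q = 63.
With the change applied: demand qd = 211 - p, supply qs = 4p - 530.
New equilibrium: 211 - p = 4p - 530 ⇒ 741 = 5p ⇒ p = 148.2, q = 62.8.
Δq = 62.8 − 63 = -0.2.

-0.2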